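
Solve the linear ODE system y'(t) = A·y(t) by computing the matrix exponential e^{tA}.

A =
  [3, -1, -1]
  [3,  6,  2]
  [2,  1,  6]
e^{tA} =
  [-t^2*exp(5*t)/2 - 2*t*exp(5*t) + exp(5*t), -t*exp(5*t), -t^2*exp(5*t)/2 - t*exp(5*t)]
  [t^2*exp(5*t)/2 + 3*t*exp(5*t), t*exp(5*t) + exp(5*t), t^2*exp(5*t)/2 + 2*t*exp(5*t)]
  [t^2*exp(5*t)/2 + 2*t*exp(5*t), t*exp(5*t), t^2*exp(5*t)/2 + t*exp(5*t) + exp(5*t)]

Strategy: write A = P · J · P⁻¹ where J is a Jordan canonical form, so e^{tA} = P · e^{tJ} · P⁻¹, and e^{tJ} can be computed block-by-block.

A has Jordan form
J =
  [5, 1, 0]
  [0, 5, 1]
  [0, 0, 5]
(up to reordering of blocks).

Per-block formulas:
  For a 3×3 Jordan block J_3(5): exp(t · J_3(5)) = e^(5t)·(I + t·N + (t^2/2)·N^2), where N is the 3×3 nilpotent shift.

After assembling e^{tJ} and conjugating by P, we get:

e^{tA} =
  [-t^2*exp(5*t)/2 - 2*t*exp(5*t) + exp(5*t), -t*exp(5*t), -t^2*exp(5*t)/2 - t*exp(5*t)]
  [t^2*exp(5*t)/2 + 3*t*exp(5*t), t*exp(5*t) + exp(5*t), t^2*exp(5*t)/2 + 2*t*exp(5*t)]
  [t^2*exp(5*t)/2 + 2*t*exp(5*t), t*exp(5*t), t^2*exp(5*t)/2 + t*exp(5*t) + exp(5*t)]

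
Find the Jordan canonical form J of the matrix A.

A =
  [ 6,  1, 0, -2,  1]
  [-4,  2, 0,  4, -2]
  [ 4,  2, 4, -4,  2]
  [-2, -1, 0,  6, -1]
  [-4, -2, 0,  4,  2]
J_2(4) ⊕ J_1(4) ⊕ J_1(4) ⊕ J_1(4)

The characteristic polynomial is
  det(x·I − A) = x^5 - 20*x^4 + 160*x^3 - 640*x^2 + 1280*x - 1024 = (x - 4)^5

Eigenvalues and multiplicities (the geometric multiplicity of λ is n − rank(A − λI), which equals the number of Jordan blocks for λ):
  λ = 4: algebraic multiplicity = 5, geometric multiplicity = 4

Determining the block sizes for each eigenvalue:
  λ = 4: 4 blocks summing to 5 forces exactly one block of size 2 and the rest size 1 → block sizes [2, 1, 1, 1]

Assembling the blocks gives a Jordan form
J =
  [4, 1, 0, 0, 0]
  [0, 4, 0, 0, 0]
  [0, 0, 4, 0, 0]
  [0, 0, 0, 4, 0]
  [0, 0, 0, 0, 4]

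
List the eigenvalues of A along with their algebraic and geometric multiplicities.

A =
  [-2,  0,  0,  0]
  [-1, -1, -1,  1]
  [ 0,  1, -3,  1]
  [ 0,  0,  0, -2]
λ = -2: alg = 4, geom = 2

Step 1 — factor the characteristic polynomial to read off the algebraic multiplicities:
  χ_A(x) = (x + 2)^4

Step 2 — compute geometric multiplicities via the rank-nullity identity g(λ) = n − rank(A − λI):
  rank(A − (-2)·I) = 2, so dim ker(A − (-2)·I) = n − 2 = 2

Summary:
  λ = -2: algebraic multiplicity = 4, geometric multiplicity = 2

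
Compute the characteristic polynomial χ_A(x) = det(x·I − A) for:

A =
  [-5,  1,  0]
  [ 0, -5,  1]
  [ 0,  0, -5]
x^3 + 15*x^2 + 75*x + 125

Expanding det(x·I − A) (e.g. by cofactor expansion or by noting that A is similar to its Jordan form J, which has the same characteristic polynomial as A) gives
  χ_A(x) = x^3 + 15*x^2 + 75*x + 125
which factors as (x + 5)^3. The eigenvalues (with algebraic multiplicities) are λ = -5 with multiplicity 3.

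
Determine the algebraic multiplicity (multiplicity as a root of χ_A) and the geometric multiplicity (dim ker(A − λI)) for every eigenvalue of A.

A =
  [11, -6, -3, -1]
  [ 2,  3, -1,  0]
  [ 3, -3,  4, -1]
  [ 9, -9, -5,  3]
λ = 5: alg = 3, geom = 1; λ = 6: alg = 1, geom = 1

Step 1 — factor the characteristic polynomial to read off the algebraic multiplicities:
  χ_A(x) = (x - 6)*(x - 5)^3

Step 2 — compute geometric multiplicities via the rank-nullity identity g(λ) = n − rank(A − λI):
  rank(A − (5)·I) = 3, so dim ker(A − (5)·I) = n − 3 = 1
  rank(A − (6)·I) = 3, so dim ker(A − (6)·I) = n − 3 = 1

Summary:
  λ = 5: algebraic multiplicity = 3, geometric multiplicity = 1
  λ = 6: algebraic multiplicity = 1, geometric multiplicity = 1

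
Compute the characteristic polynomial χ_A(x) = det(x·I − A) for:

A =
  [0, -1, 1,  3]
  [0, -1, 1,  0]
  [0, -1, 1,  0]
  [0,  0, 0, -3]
x^4 + 3*x^3

Expanding det(x·I − A) (e.g. by cofactor expansion or by noting that A is similar to its Jordan form J, which has the same characteristic polynomial as A) gives
  χ_A(x) = x^4 + 3*x^3
which factors as x^3*(x + 3). The eigenvalues (with algebraic multiplicities) are λ = -3 with multiplicity 1, λ = 0 with multiplicity 3.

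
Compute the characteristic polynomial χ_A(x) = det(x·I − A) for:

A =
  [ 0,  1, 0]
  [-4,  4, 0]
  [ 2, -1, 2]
x^3 - 6*x^2 + 12*x - 8

Expanding det(x·I − A) (e.g. by cofactor expansion or by noting that A is similar to its Jordan form J, which has the same characteristic polynomial as A) gives
  χ_A(x) = x^3 - 6*x^2 + 12*x - 8
which factors as (x - 2)^3. The eigenvalues (with algebraic multiplicities) are λ = 2 with multiplicity 3.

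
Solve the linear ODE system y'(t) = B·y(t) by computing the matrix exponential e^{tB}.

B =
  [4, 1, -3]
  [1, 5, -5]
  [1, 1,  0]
e^{tB} =
  [-t^2*exp(3*t)/2 + t*exp(3*t) + exp(3*t), t*exp(3*t), t^2*exp(3*t)/2 - 3*t*exp(3*t)]
  [-t^2*exp(3*t) + t*exp(3*t), 2*t*exp(3*t) + exp(3*t), t^2*exp(3*t) - 5*t*exp(3*t)]
  [-t^2*exp(3*t)/2 + t*exp(3*t), t*exp(3*t), t^2*exp(3*t)/2 - 3*t*exp(3*t) + exp(3*t)]

Strategy: write B = P · J · P⁻¹ where J is a Jordan canonical form, so e^{tB} = P · e^{tJ} · P⁻¹, and e^{tJ} can be computed block-by-block.

B has Jordan form
J =
  [3, 1, 0]
  [0, 3, 1]
  [0, 0, 3]
(up to reordering of blocks).

Per-block formulas:
  For a 3×3 Jordan block J_3(3): exp(t · J_3(3)) = e^(3t)·(I + t·N + (t^2/2)·N^2), where N is the 3×3 nilpotent shift.

After assembling e^{tJ} and conjugating by P, we get:

e^{tB} =
  [-t^2*exp(3*t)/2 + t*exp(3*t) + exp(3*t), t*exp(3*t), t^2*exp(3*t)/2 - 3*t*exp(3*t)]
  [-t^2*exp(3*t) + t*exp(3*t), 2*t*exp(3*t) + exp(3*t), t^2*exp(3*t) - 5*t*exp(3*t)]
  [-t^2*exp(3*t)/2 + t*exp(3*t), t*exp(3*t), t^2*exp(3*t)/2 - 3*t*exp(3*t) + exp(3*t)]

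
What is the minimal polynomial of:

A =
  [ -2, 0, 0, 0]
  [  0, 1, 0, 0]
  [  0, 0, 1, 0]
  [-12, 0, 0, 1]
x^2 + x - 2

The characteristic polynomial is χ_A(x) = (x - 1)^3*(x + 2), so the eigenvalues are known. The minimal polynomial is
  m_A(x) = Π_λ (x − λ)^{k_λ}
where k_λ is the size of the *largest* Jordan block for λ (equivalently, the smallest k with (A − λI)^k v = 0 for every generalised eigenvector v of λ).

  λ = -2: largest Jordan block has size 1, contributing (x + 2)
  λ = 1: largest Jordan block has size 1, contributing (x − 1)

So m_A(x) = (x - 1)*(x + 2) = x^2 + x - 2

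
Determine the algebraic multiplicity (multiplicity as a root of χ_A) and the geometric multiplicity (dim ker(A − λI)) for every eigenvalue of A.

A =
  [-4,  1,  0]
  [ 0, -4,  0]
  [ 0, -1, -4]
λ = -4: alg = 3, geom = 2

Step 1 — factor the characteristic polynomial to read off the algebraic multiplicities:
  χ_A(x) = (x + 4)^3

Step 2 — compute geometric multiplicities via the rank-nullity identity g(λ) = n − rank(A − λI):
  rank(A − (-4)·I) = 1, so dim ker(A − (-4)·I) = n − 1 = 2

Summary:
  λ = -4: algebraic multiplicity = 3, geometric multiplicity = 2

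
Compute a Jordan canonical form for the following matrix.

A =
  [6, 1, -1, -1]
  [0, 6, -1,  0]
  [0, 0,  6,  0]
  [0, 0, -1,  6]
J_2(6) ⊕ J_2(6)

The characteristic polynomial is
  det(x·I − A) = x^4 - 24*x^3 + 216*x^2 - 864*x + 1296 = (x - 6)^4

Eigenvalues and multiplicities (the geometric multiplicity of λ is n − rank(A − λI), which equals the number of Jordan blocks for λ):
  λ = 6: algebraic multiplicity = 4, geometric multiplicity = 2

Determining the block sizes for each eigenvalue:
  λ = 6: with am = 4 and gm = 2, the partition is not yet determined (e.g. several partitions of 4 into 2 parts exist). Let N = A − (6)·I. Computing rank(N^1) = 2, rank(N^2) = 0; the number of blocks of size ≥ j is rank(N^{j−1}) − rank(N^j), giving [2, 2]. So we have 2 block(s) of size 2 → block sizes [2, 2]

Assembling the blocks gives a Jordan form
J =
  [6, 1, 0, 0]
  [0, 6, 0, 0]
  [0, 0, 6, 1]
  [0, 0, 0, 6]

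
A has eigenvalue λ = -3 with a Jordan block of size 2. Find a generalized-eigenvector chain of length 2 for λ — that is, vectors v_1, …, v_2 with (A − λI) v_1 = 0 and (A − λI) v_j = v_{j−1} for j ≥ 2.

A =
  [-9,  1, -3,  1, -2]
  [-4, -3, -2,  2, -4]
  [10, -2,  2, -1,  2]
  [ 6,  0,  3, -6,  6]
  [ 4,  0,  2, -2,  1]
A Jordan chain for λ = -3 of length 2:
v_1 = (-6, -4, 10, 6, 4)ᵀ
v_2 = (1, 0, 0, 0, 0)ᵀ

Let N = A − (-3)·I. We want v_2 with N^2 v_2 = 0 but N^1 v_2 ≠ 0; then v_{j-1} := N · v_j for j = 2, …, 2.

Pick v_2 = (1, 0, 0, 0, 0)ᵀ.
Then v_1 = N · v_2 = (-6, -4, 10, 6, 4)ᵀ.

Sanity check: (A − (-3)·I) v_1 = (0, 0, 0, 0, 0)ᵀ = 0. ✓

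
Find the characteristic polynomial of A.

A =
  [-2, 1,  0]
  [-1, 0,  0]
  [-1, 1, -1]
x^3 + 3*x^2 + 3*x + 1

Expanding det(x·I − A) (e.g. by cofactor expansion or by noting that A is similar to its Jordan form J, which has the same characteristic polynomial as A) gives
  χ_A(x) = x^3 + 3*x^2 + 3*x + 1
which factors as (x + 1)^3. The eigenvalues (with algebraic multiplicities) are λ = -1 with multiplicity 3.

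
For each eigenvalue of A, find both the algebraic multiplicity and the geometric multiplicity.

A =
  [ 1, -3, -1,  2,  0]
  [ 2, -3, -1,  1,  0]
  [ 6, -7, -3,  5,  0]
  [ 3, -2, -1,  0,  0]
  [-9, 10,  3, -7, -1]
λ = -2: alg = 1, geom = 1; λ = -1: alg = 4, geom = 2

Step 1 — factor the characteristic polynomial to read off the algebraic multiplicities:
  χ_A(x) = (x + 1)^4*(x + 2)

Step 2 — compute geometric multiplicities via the rank-nullity identity g(λ) = n − rank(A − λI):
  rank(A − (-2)·I) = 4, so dim ker(A − (-2)·I) = n − 4 = 1
  rank(A − (-1)·I) = 3, so dim ker(A − (-1)·I) = n − 3 = 2

Summary:
  λ = -2: algebraic multiplicity = 1, geometric multiplicity = 1
  λ = -1: algebraic multiplicity = 4, geometric multiplicity = 2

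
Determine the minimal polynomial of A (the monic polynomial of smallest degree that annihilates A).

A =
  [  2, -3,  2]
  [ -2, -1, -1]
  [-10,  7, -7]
x^3 + 6*x^2 + 12*x + 8

The characteristic polynomial is χ_A(x) = (x + 2)^3, so the eigenvalues are known. The minimal polynomial is
  m_A(x) = Π_λ (x − λ)^{k_λ}
where k_λ is the size of the *largest* Jordan block for λ (equivalently, the smallest k with (A − λI)^k v = 0 for every generalised eigenvector v of λ).

  λ = -2: largest Jordan block has size 3, contributing (x + 2)^3

So m_A(x) = (x + 2)^3 = x^3 + 6*x^2 + 12*x + 8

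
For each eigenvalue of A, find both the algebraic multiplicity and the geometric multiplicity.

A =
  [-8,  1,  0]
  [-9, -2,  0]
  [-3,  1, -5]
λ = -5: alg = 3, geom = 2

Step 1 — factor the characteristic polynomial to read off the algebraic multiplicities:
  χ_A(x) = (x + 5)^3

Step 2 — compute geometric multiplicities via the rank-nullity identity g(λ) = n − rank(A − λI):
  rank(A − (-5)·I) = 1, so dim ker(A − (-5)·I) = n − 1 = 2

Summary:
  λ = -5: algebraic multiplicity = 3, geometric multiplicity = 2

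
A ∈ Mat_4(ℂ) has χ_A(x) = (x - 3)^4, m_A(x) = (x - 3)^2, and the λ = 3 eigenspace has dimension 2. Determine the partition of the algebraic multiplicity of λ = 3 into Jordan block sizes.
Block sizes for λ = 3: [2, 2]

Step 1 — from the characteristic polynomial, algebraic multiplicity of λ = 3 is 4. From dim ker(A − (3)·I) = 2, there are exactly 2 Jordan blocks for λ = 3.
Step 2 — from the minimal polynomial, the factor (x − 3)^2 tells us the largest block for λ = 3 has size 2.
Step 3 — with total size 4, 2 blocks, and largest block 2, the block sizes (in nonincreasing order) are [2, 2].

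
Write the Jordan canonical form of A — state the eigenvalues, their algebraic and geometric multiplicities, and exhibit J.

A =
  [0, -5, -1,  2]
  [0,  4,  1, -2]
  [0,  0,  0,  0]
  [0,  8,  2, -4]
J_3(0) ⊕ J_1(0)

The characteristic polynomial is
  det(x·I − A) = x^4

Eigenvalues and multiplicities (the geometric multiplicity of λ is n − rank(A − λI), which equals the number of Jordan blocks for λ):
  λ = 0: algebraic multiplicity = 4, geometric multiplicity = 2

Determining the block sizes for each eigenvalue:
  λ = 0: with am = 4 and gm = 2, the partition is not yet determined (e.g. several partitions of 4 into 2 parts exist). Let N = A − (0)·I. Computing rank(N^1) = 2, rank(N^2) = 1, rank(N^3) = 0; the number of blocks of size ≥ j is rank(N^{j−1}) − rank(N^j), giving [2, 1, 1]. So we have 1 block(s) of size 3, 1 block(s) of size 1 → block sizes [3, 1]

Assembling the blocks gives a Jordan form
J =
  [0, 1, 0, 0]
  [0, 0, 1, 0]
  [0, 0, 0, 0]
  [0, 0, 0, 0]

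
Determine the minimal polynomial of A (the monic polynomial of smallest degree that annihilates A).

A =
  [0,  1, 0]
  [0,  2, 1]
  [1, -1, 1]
x^3 - 3*x^2 + 3*x - 1

The characteristic polynomial is χ_A(x) = (x - 1)^3, so the eigenvalues are known. The minimal polynomial is
  m_A(x) = Π_λ (x − λ)^{k_λ}
where k_λ is the size of the *largest* Jordan block for λ (equivalently, the smallest k with (A − λI)^k v = 0 for every generalised eigenvector v of λ).

  λ = 1: largest Jordan block has size 3, contributing (x − 1)^3

So m_A(x) = (x - 1)^3 = x^3 - 3*x^2 + 3*x - 1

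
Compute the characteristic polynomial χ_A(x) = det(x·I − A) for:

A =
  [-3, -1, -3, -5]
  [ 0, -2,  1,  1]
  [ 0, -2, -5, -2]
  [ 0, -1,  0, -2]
x^4 + 12*x^3 + 54*x^2 + 108*x + 81

Expanding det(x·I − A) (e.g. by cofactor expansion or by noting that A is similar to its Jordan form J, which has the same characteristic polynomial as A) gives
  χ_A(x) = x^4 + 12*x^3 + 54*x^2 + 108*x + 81
which factors as (x + 3)^4. The eigenvalues (with algebraic multiplicities) are λ = -3 with multiplicity 4.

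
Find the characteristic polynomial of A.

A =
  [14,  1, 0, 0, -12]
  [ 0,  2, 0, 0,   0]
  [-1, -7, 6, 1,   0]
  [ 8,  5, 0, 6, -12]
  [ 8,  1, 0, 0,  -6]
x^5 - 22*x^4 + 184*x^3 - 720*x^2 + 1296*x - 864

Expanding det(x·I − A) (e.g. by cofactor expansion or by noting that A is similar to its Jordan form J, which has the same characteristic polynomial as A) gives
  χ_A(x) = x^5 - 22*x^4 + 184*x^3 - 720*x^2 + 1296*x - 864
which factors as (x - 6)^3*(x - 2)^2. The eigenvalues (with algebraic multiplicities) are λ = 2 with multiplicity 2, λ = 6 with multiplicity 3.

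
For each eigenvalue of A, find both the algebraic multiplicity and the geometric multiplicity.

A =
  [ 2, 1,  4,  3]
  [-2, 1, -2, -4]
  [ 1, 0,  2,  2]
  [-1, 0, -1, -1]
λ = 1: alg = 4, geom = 2

Step 1 — factor the characteristic polynomial to read off the algebraic multiplicities:
  χ_A(x) = (x - 1)^4

Step 2 — compute geometric multiplicities via the rank-nullity identity g(λ) = n − rank(A − λI):
  rank(A − (1)·I) = 2, so dim ker(A − (1)·I) = n − 2 = 2

Summary:
  λ = 1: algebraic multiplicity = 4, geometric multiplicity = 2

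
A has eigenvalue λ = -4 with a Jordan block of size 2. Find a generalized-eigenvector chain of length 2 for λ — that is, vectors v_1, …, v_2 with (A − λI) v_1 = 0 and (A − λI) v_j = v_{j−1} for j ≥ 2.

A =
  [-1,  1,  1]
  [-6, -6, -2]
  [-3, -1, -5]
A Jordan chain for λ = -4 of length 2:
v_1 = (3, -6, -3)ᵀ
v_2 = (1, 0, 0)ᵀ

Let N = A − (-4)·I. We want v_2 with N^2 v_2 = 0 but N^1 v_2 ≠ 0; then v_{j-1} := N · v_j for j = 2, …, 2.

Pick v_2 = (1, 0, 0)ᵀ.
Then v_1 = N · v_2 = (3, -6, -3)ᵀ.

Sanity check: (A − (-4)·I) v_1 = (0, 0, 0)ᵀ = 0. ✓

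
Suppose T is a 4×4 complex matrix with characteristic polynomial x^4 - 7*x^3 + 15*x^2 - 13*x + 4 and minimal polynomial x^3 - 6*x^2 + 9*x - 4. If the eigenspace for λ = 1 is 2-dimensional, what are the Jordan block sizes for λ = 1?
Block sizes for λ = 1: [2, 1]

Step 1 — from the characteristic polynomial, algebraic multiplicity of λ = 1 is 3. From dim ker(T − (1)·I) = 2, there are exactly 2 Jordan blocks for λ = 1.
Step 2 — from the minimal polynomial, the factor (x − 1)^2 tells us the largest block for λ = 1 has size 2.
Step 3 — with total size 3, 2 blocks, and largest block 2, the block sizes (in nonincreasing order) are [2, 1].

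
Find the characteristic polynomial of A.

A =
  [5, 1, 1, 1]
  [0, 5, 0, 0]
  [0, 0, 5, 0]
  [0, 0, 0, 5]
x^4 - 20*x^3 + 150*x^2 - 500*x + 625

Expanding det(x·I − A) (e.g. by cofactor expansion or by noting that A is similar to its Jordan form J, which has the same characteristic polynomial as A) gives
  χ_A(x) = x^4 - 20*x^3 + 150*x^2 - 500*x + 625
which factors as (x - 5)^4. The eigenvalues (with algebraic multiplicities) are λ = 5 with multiplicity 4.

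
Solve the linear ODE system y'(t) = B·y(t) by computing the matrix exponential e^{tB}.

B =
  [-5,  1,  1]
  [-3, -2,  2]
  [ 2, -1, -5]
e^{tB} =
  [-t*exp(-4*t) + exp(-4*t), t*exp(-4*t), t*exp(-4*t)]
  [t^2*exp(-4*t)/2 - 3*t*exp(-4*t), -t^2*exp(-4*t)/2 + 2*t*exp(-4*t) + exp(-4*t), -t^2*exp(-4*t)/2 + 2*t*exp(-4*t)]
  [-t^2*exp(-4*t)/2 + 2*t*exp(-4*t), t^2*exp(-4*t)/2 - t*exp(-4*t), t^2*exp(-4*t)/2 - t*exp(-4*t) + exp(-4*t)]

Strategy: write B = P · J · P⁻¹ where J is a Jordan canonical form, so e^{tB} = P · e^{tJ} · P⁻¹, and e^{tJ} can be computed block-by-block.

B has Jordan form
J =
  [-4,  1,  0]
  [ 0, -4,  1]
  [ 0,  0, -4]
(up to reordering of blocks).

Per-block formulas:
  For a 3×3 Jordan block J_3(-4): exp(t · J_3(-4)) = e^(-4t)·(I + t·N + (t^2/2)·N^2), where N is the 3×3 nilpotent shift.

After assembling e^{tJ} and conjugating by P, we get:

e^{tB} =
  [-t*exp(-4*t) + exp(-4*t), t*exp(-4*t), t*exp(-4*t)]
  [t^2*exp(-4*t)/2 - 3*t*exp(-4*t), -t^2*exp(-4*t)/2 + 2*t*exp(-4*t) + exp(-4*t), -t^2*exp(-4*t)/2 + 2*t*exp(-4*t)]
  [-t^2*exp(-4*t)/2 + 2*t*exp(-4*t), t^2*exp(-4*t)/2 - t*exp(-4*t), t^2*exp(-4*t)/2 - t*exp(-4*t) + exp(-4*t)]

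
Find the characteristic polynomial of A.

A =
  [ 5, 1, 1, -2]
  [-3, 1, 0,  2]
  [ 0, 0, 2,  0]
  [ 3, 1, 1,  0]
x^4 - 8*x^3 + 24*x^2 - 32*x + 16

Expanding det(x·I − A) (e.g. by cofactor expansion or by noting that A is similar to its Jordan form J, which has the same characteristic polynomial as A) gives
  χ_A(x) = x^4 - 8*x^3 + 24*x^2 - 32*x + 16
which factors as (x - 2)^4. The eigenvalues (with algebraic multiplicities) are λ = 2 with multiplicity 4.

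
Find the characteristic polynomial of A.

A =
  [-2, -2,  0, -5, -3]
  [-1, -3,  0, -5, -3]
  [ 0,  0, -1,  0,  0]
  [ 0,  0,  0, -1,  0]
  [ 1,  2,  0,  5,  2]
x^5 + 5*x^4 + 10*x^3 + 10*x^2 + 5*x + 1

Expanding det(x·I − A) (e.g. by cofactor expansion or by noting that A is similar to its Jordan form J, which has the same characteristic polynomial as A) gives
  χ_A(x) = x^5 + 5*x^4 + 10*x^3 + 10*x^2 + 5*x + 1
which factors as (x + 1)^5. The eigenvalues (with algebraic multiplicities) are λ = -1 with multiplicity 5.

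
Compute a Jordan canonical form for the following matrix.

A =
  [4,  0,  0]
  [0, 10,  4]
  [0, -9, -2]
J_2(4) ⊕ J_1(4)

The characteristic polynomial is
  det(x·I − A) = x^3 - 12*x^2 + 48*x - 64 = (x - 4)^3

Eigenvalues and multiplicities (the geometric multiplicity of λ is n − rank(A − λI), which equals the number of Jordan blocks for λ):
  λ = 4: algebraic multiplicity = 3, geometric multiplicity = 2

Determining the block sizes for each eigenvalue:
  λ = 4: 2 blocks summing to 3 forces exactly one block of size 2 and the rest size 1 → block sizes [2, 1]

Assembling the blocks gives a Jordan form
J =
  [4, 1, 0]
  [0, 4, 0]
  [0, 0, 4]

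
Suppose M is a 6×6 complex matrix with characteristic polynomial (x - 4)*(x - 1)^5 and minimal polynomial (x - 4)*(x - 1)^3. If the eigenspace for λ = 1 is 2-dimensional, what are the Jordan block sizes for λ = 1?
Block sizes for λ = 1: [3, 2]

Step 1 — from the characteristic polynomial, algebraic multiplicity of λ = 1 is 5. From dim ker(M − (1)·I) = 2, there are exactly 2 Jordan blocks for λ = 1.
Step 2 — from the minimal polynomial, the factor (x − 1)^3 tells us the largest block for λ = 1 has size 3.
Step 3 — with total size 5, 2 blocks, and largest block 3, the block sizes (in nonincreasing order) are [3, 2].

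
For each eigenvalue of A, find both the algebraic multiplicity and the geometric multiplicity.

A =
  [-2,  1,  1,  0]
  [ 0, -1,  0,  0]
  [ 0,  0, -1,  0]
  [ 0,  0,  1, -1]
λ = -2: alg = 1, geom = 1; λ = -1: alg = 3, geom = 2

Step 1 — factor the characteristic polynomial to read off the algebraic multiplicities:
  χ_A(x) = (x + 1)^3*(x + 2)

Step 2 — compute geometric multiplicities via the rank-nullity identity g(λ) = n − rank(A − λI):
  rank(A − (-2)·I) = 3, so dim ker(A − (-2)·I) = n − 3 = 1
  rank(A − (-1)·I) = 2, so dim ker(A − (-1)·I) = n − 2 = 2

Summary:
  λ = -2: algebraic multiplicity = 1, geometric multiplicity = 1
  λ = -1: algebraic multiplicity = 3, geometric multiplicity = 2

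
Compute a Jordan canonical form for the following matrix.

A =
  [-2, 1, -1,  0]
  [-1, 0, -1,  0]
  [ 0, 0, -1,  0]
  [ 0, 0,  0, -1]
J_2(-1) ⊕ J_1(-1) ⊕ J_1(-1)

The characteristic polynomial is
  det(x·I − A) = x^4 + 4*x^3 + 6*x^2 + 4*x + 1 = (x + 1)^4

Eigenvalues and multiplicities (the geometric multiplicity of λ is n − rank(A − λI), which equals the number of Jordan blocks for λ):
  λ = -1: algebraic multiplicity = 4, geometric multiplicity = 3

Determining the block sizes for each eigenvalue:
  λ = -1: 3 blocks summing to 4 forces exactly one block of size 2 and the rest size 1 → block sizes [2, 1, 1]

Assembling the blocks gives a Jordan form
J =
  [-1,  1,  0,  0]
  [ 0, -1,  0,  0]
  [ 0,  0, -1,  0]
  [ 0,  0,  0, -1]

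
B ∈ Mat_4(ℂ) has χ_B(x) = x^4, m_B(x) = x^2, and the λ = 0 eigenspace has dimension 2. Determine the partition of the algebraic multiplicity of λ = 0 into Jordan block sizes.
Block sizes for λ = 0: [2, 2]

Step 1 — from the characteristic polynomial, algebraic multiplicity of λ = 0 is 4. From dim ker(B − (0)·I) = 2, there are exactly 2 Jordan blocks for λ = 0.
Step 2 — from the minimal polynomial, the factor (x − 0)^2 tells us the largest block for λ = 0 has size 2.
Step 3 — with total size 4, 2 blocks, and largest block 2, the block sizes (in nonincreasing order) are [2, 2].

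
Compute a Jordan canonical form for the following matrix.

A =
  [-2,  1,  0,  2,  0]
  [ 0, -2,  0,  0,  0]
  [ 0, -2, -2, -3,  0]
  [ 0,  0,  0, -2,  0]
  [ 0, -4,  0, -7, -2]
J_2(-2) ⊕ J_2(-2) ⊕ J_1(-2)

The characteristic polynomial is
  det(x·I − A) = x^5 + 10*x^4 + 40*x^3 + 80*x^2 + 80*x + 32 = (x + 2)^5

Eigenvalues and multiplicities (the geometric multiplicity of λ is n − rank(A − λI), which equals the number of Jordan blocks for λ):
  λ = -2: algebraic multiplicity = 5, geometric multiplicity = 3

Determining the block sizes for each eigenvalue:
  λ = -2: with am = 5 and gm = 3, the partition is not yet determined (e.g. several partitions of 5 into 3 parts exist). Let N = A − (-2)·I. Computing rank(N^1) = 2, rank(N^2) = 0; the number of blocks of size ≥ j is rank(N^{j−1}) − rank(N^j), giving [3, 2]. So we have 2 block(s) of size 2, 1 block(s) of size 1 → block sizes [2, 2, 1]

Assembling the blocks gives a Jordan form
J =
  [-2,  1,  0,  0,  0]
  [ 0, -2,  0,  0,  0]
  [ 0,  0, -2,  1,  0]
  [ 0,  0,  0, -2,  0]
  [ 0,  0,  0,  0, -2]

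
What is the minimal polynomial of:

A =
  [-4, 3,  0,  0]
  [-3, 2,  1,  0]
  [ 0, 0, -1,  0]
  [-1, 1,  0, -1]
x^3 + 3*x^2 + 3*x + 1

The characteristic polynomial is χ_A(x) = (x + 1)^4, so the eigenvalues are known. The minimal polynomial is
  m_A(x) = Π_λ (x − λ)^{k_λ}
where k_λ is the size of the *largest* Jordan block for λ (equivalently, the smallest k with (A − λI)^k v = 0 for every generalised eigenvector v of λ).

  λ = -1: largest Jordan block has size 3, contributing (x + 1)^3

So m_A(x) = (x + 1)^3 = x^3 + 3*x^2 + 3*x + 1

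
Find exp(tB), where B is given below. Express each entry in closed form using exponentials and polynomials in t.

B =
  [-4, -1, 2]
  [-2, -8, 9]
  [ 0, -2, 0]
e^{tB} =
  [t^2*exp(-4*t) + exp(-4*t), -t*exp(-4*t), -t^2*exp(-4*t)/2 + 2*t*exp(-4*t)]
  [4*t^2*exp(-4*t) - 2*t*exp(-4*t), -4*t*exp(-4*t) + exp(-4*t), -2*t^2*exp(-4*t) + 9*t*exp(-4*t)]
  [2*t^2*exp(-4*t), -2*t*exp(-4*t), -t^2*exp(-4*t) + 4*t*exp(-4*t) + exp(-4*t)]

Strategy: write B = P · J · P⁻¹ where J is a Jordan canonical form, so e^{tB} = P · e^{tJ} · P⁻¹, and e^{tJ} can be computed block-by-block.

B has Jordan form
J =
  [-4,  1,  0]
  [ 0, -4,  1]
  [ 0,  0, -4]
(up to reordering of blocks).

Per-block formulas:
  For a 3×3 Jordan block J_3(-4): exp(t · J_3(-4)) = e^(-4t)·(I + t·N + (t^2/2)·N^2), where N is the 3×3 nilpotent shift.

After assembling e^{tJ} and conjugating by P, we get:

e^{tB} =
  [t^2*exp(-4*t) + exp(-4*t), -t*exp(-4*t), -t^2*exp(-4*t)/2 + 2*t*exp(-4*t)]
  [4*t^2*exp(-4*t) - 2*t*exp(-4*t), -4*t*exp(-4*t) + exp(-4*t), -2*t^2*exp(-4*t) + 9*t*exp(-4*t)]
  [2*t^2*exp(-4*t), -2*t*exp(-4*t), -t^2*exp(-4*t) + 4*t*exp(-4*t) + exp(-4*t)]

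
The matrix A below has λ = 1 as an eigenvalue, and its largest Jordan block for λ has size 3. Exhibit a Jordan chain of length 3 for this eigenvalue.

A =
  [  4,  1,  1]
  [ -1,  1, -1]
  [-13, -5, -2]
A Jordan chain for λ = 1 of length 3:
v_1 = (-5, 10, 5)ᵀ
v_2 = (3, -1, -13)ᵀ
v_3 = (1, 0, 0)ᵀ

Let N = A − (1)·I. We want v_3 with N^3 v_3 = 0 but N^2 v_3 ≠ 0; then v_{j-1} := N · v_j for j = 3, …, 2.

Pick v_3 = (1, 0, 0)ᵀ.
Then v_2 = N · v_3 = (3, -1, -13)ᵀ.
Then v_1 = N · v_2 = (-5, 10, 5)ᵀ.

Sanity check: (A − (1)·I) v_1 = (0, 0, 0)ᵀ = 0. ✓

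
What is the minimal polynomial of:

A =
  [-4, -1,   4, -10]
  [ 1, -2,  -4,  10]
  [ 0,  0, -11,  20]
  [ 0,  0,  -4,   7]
x^3 + 7*x^2 + 15*x + 9

The characteristic polynomial is χ_A(x) = (x + 1)*(x + 3)^3, so the eigenvalues are known. The minimal polynomial is
  m_A(x) = Π_λ (x − λ)^{k_λ}
where k_λ is the size of the *largest* Jordan block for λ (equivalently, the smallest k with (A − λI)^k v = 0 for every generalised eigenvector v of λ).

  λ = -3: largest Jordan block has size 2, contributing (x + 3)^2
  λ = -1: largest Jordan block has size 1, contributing (x + 1)

So m_A(x) = (x + 1)*(x + 3)^2 = x^3 + 7*x^2 + 15*x + 9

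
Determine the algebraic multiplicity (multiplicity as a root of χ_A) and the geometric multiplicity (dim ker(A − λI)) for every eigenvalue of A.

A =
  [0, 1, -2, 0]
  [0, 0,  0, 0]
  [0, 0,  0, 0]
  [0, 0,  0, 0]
λ = 0: alg = 4, geom = 3

Step 1 — factor the characteristic polynomial to read off the algebraic multiplicities:
  χ_A(x) = x^4

Step 2 — compute geometric multiplicities via the rank-nullity identity g(λ) = n − rank(A − λI):
  rank(A − (0)·I) = 1, so dim ker(A − (0)·I) = n − 1 = 3

Summary:
  λ = 0: algebraic multiplicity = 4, geometric multiplicity = 3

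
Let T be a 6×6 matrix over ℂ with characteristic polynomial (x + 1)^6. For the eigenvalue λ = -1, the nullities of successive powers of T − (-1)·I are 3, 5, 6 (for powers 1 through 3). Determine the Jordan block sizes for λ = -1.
Block sizes for λ = -1: [3, 2, 1]

From the dimensions of kernels of powers, the number of Jordan blocks of size at least j is d_j − d_{j−1} where d_j = dim ker(N^j) (with d_0 = 0). Computing the differences gives [3, 2, 1].
The number of blocks of size exactly k is (#blocks of size ≥ k) − (#blocks of size ≥ k + 1), so the partition is: 1 block(s) of size 1, 1 block(s) of size 2, 1 block(s) of size 3.
In nonincreasing order the block sizes are [3, 2, 1].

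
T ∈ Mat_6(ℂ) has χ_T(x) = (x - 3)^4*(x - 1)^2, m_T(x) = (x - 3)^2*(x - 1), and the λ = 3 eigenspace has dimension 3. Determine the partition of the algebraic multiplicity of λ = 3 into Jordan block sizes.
Block sizes for λ = 3: [2, 1, 1]

Step 1 — from the characteristic polynomial, algebraic multiplicity of λ = 3 is 4. From dim ker(T − (3)·I) = 3, there are exactly 3 Jordan blocks for λ = 3.
Step 2 — from the minimal polynomial, the factor (x − 3)^2 tells us the largest block for λ = 3 has size 2.
Step 3 — with total size 4, 3 blocks, and largest block 2, the block sizes (in nonincreasing order) are [2, 1, 1].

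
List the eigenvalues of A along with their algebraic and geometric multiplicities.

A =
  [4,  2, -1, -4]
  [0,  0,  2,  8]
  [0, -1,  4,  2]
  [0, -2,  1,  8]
λ = 4: alg = 4, geom = 2

Step 1 — factor the characteristic polynomial to read off the algebraic multiplicities:
  χ_A(x) = (x - 4)^4

Step 2 — compute geometric multiplicities via the rank-nullity identity g(λ) = n − rank(A − λI):
  rank(A − (4)·I) = 2, so dim ker(A − (4)·I) = n − 2 = 2

Summary:
  λ = 4: algebraic multiplicity = 4, geometric multiplicity = 2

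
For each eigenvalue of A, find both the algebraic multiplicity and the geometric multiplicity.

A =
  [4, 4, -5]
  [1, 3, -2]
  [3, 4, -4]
λ = 1: alg = 3, geom = 1

Step 1 — factor the characteristic polynomial to read off the algebraic multiplicities:
  χ_A(x) = (x - 1)^3

Step 2 — compute geometric multiplicities via the rank-nullity identity g(λ) = n − rank(A − λI):
  rank(A − (1)·I) = 2, so dim ker(A − (1)·I) = n − 2 = 1

Summary:
  λ = 1: algebraic multiplicity = 3, geometric multiplicity = 1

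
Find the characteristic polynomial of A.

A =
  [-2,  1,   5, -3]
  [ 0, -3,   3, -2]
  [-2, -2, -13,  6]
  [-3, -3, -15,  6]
x^4 + 12*x^3 + 54*x^2 + 108*x + 81

Expanding det(x·I − A) (e.g. by cofactor expansion or by noting that A is similar to its Jordan form J, which has the same characteristic polynomial as A) gives
  χ_A(x) = x^4 + 12*x^3 + 54*x^2 + 108*x + 81
which factors as (x + 3)^4. The eigenvalues (with algebraic multiplicities) are λ = -3 with multiplicity 4.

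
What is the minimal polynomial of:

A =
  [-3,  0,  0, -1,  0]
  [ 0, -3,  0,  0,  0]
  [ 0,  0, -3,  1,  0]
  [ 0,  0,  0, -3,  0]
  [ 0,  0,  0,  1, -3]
x^2 + 6*x + 9

The characteristic polynomial is χ_A(x) = (x + 3)^5, so the eigenvalues are known. The minimal polynomial is
  m_A(x) = Π_λ (x − λ)^{k_λ}
where k_λ is the size of the *largest* Jordan block for λ (equivalently, the smallest k with (A − λI)^k v = 0 for every generalised eigenvector v of λ).

  λ = -3: largest Jordan block has size 2, contributing (x + 3)^2

So m_A(x) = (x + 3)^2 = x^2 + 6*x + 9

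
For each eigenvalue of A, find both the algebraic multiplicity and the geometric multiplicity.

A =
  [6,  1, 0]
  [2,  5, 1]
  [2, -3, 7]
λ = 6: alg = 3, geom = 1

Step 1 — factor the characteristic polynomial to read off the algebraic multiplicities:
  χ_A(x) = (x - 6)^3

Step 2 — compute geometric multiplicities via the rank-nullity identity g(λ) = n − rank(A − λI):
  rank(A − (6)·I) = 2, so dim ker(A − (6)·I) = n − 2 = 1

Summary:
  λ = 6: algebraic multiplicity = 3, geometric multiplicity = 1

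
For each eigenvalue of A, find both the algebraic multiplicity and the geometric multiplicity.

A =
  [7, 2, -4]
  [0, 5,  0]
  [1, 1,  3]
λ = 5: alg = 3, geom = 2

Step 1 — factor the characteristic polynomial to read off the algebraic multiplicities:
  χ_A(x) = (x - 5)^3

Step 2 — compute geometric multiplicities via the rank-nullity identity g(λ) = n − rank(A − λI):
  rank(A − (5)·I) = 1, so dim ker(A − (5)·I) = n − 1 = 2

Summary:
  λ = 5: algebraic multiplicity = 3, geometric multiplicity = 2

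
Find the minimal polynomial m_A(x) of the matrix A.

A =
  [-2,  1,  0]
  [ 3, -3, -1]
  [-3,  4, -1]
x^3 + 6*x^2 + 12*x + 8

The characteristic polynomial is χ_A(x) = (x + 2)^3, so the eigenvalues are known. The minimal polynomial is
  m_A(x) = Π_λ (x − λ)^{k_λ}
where k_λ is the size of the *largest* Jordan block for λ (equivalently, the smallest k with (A − λI)^k v = 0 for every generalised eigenvector v of λ).

  λ = -2: largest Jordan block has size 3, contributing (x + 2)^3

So m_A(x) = (x + 2)^3 = x^3 + 6*x^2 + 12*x + 8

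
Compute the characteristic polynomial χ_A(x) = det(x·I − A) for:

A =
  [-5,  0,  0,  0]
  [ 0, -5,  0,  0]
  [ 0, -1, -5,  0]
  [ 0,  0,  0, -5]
x^4 + 20*x^3 + 150*x^2 + 500*x + 625

Expanding det(x·I − A) (e.g. by cofactor expansion or by noting that A is similar to its Jordan form J, which has the same characteristic polynomial as A) gives
  χ_A(x) = x^4 + 20*x^3 + 150*x^2 + 500*x + 625
which factors as (x + 5)^4. The eigenvalues (with algebraic multiplicities) are λ = -5 with multiplicity 4.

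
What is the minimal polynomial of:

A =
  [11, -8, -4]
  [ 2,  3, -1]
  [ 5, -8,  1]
x^3 - 15*x^2 + 75*x - 125

The characteristic polynomial is χ_A(x) = (x - 5)^3, so the eigenvalues are known. The minimal polynomial is
  m_A(x) = Π_λ (x − λ)^{k_λ}
where k_λ is the size of the *largest* Jordan block for λ (equivalently, the smallest k with (A − λI)^k v = 0 for every generalised eigenvector v of λ).

  λ = 5: largest Jordan block has size 3, contributing (x − 5)^3

So m_A(x) = (x - 5)^3 = x^3 - 15*x^2 + 75*x - 125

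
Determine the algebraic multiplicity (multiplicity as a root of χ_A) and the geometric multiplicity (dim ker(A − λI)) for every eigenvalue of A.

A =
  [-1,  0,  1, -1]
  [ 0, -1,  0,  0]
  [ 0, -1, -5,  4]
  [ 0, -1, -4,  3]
λ = -1: alg = 4, geom = 2

Step 1 — factor the characteristic polynomial to read off the algebraic multiplicities:
  χ_A(x) = (x + 1)^4

Step 2 — compute geometric multiplicities via the rank-nullity identity g(λ) = n − rank(A − λI):
  rank(A − (-1)·I) = 2, so dim ker(A − (-1)·I) = n − 2 = 2

Summary:
  λ = -1: algebraic multiplicity = 4, geometric multiplicity = 2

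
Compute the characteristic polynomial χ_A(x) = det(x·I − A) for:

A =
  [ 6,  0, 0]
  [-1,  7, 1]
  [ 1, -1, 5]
x^3 - 18*x^2 + 108*x - 216

Expanding det(x·I − A) (e.g. by cofactor expansion or by noting that A is similar to its Jordan form J, which has the same characteristic polynomial as A) gives
  χ_A(x) = x^3 - 18*x^2 + 108*x - 216
which factors as (x - 6)^3. The eigenvalues (with algebraic multiplicities) are λ = 6 with multiplicity 3.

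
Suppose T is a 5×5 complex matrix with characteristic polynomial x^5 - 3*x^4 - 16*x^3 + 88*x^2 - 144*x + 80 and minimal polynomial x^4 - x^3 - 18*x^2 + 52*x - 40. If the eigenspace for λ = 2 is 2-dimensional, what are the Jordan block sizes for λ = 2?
Block sizes for λ = 2: [3, 1]

Step 1 — from the characteristic polynomial, algebraic multiplicity of λ = 2 is 4. From dim ker(T − (2)·I) = 2, there are exactly 2 Jordan blocks for λ = 2.
Step 2 — from the minimal polynomial, the factor (x − 2)^3 tells us the largest block for λ = 2 has size 3.
Step 3 — with total size 4, 2 blocks, and largest block 3, the block sizes (in nonincreasing order) are [3, 1].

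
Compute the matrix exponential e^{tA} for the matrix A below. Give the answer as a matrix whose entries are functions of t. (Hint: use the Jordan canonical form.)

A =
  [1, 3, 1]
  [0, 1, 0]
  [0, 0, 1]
e^{tA} =
  [exp(t), 3*t*exp(t), t*exp(t)]
  [0, exp(t), 0]
  [0, 0, exp(t)]

Strategy: write A = P · J · P⁻¹ where J is a Jordan canonical form, so e^{tA} = P · e^{tJ} · P⁻¹, and e^{tJ} can be computed block-by-block.

A has Jordan form
J =
  [1, 1, 0]
  [0, 1, 0]
  [0, 0, 1]
(up to reordering of blocks).

Per-block formulas:
  For a 2×2 Jordan block J_2(1): exp(t · J_2(1)) = e^(1t)·(I + t·N), where N is the 2×2 nilpotent shift.
  For a 1×1 block at λ = 1: exp(t · [1]) = [e^(1t)].

After assembling e^{tJ} and conjugating by P, we get:

e^{tA} =
  [exp(t), 3*t*exp(t), t*exp(t)]
  [0, exp(t), 0]
  [0, 0, exp(t)]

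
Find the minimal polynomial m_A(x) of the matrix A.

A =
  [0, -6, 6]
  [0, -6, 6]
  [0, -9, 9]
x^2 - 3*x

The characteristic polynomial is χ_A(x) = x^2*(x - 3), so the eigenvalues are known. The minimal polynomial is
  m_A(x) = Π_λ (x − λ)^{k_λ}
where k_λ is the size of the *largest* Jordan block for λ (equivalently, the smallest k with (A − λI)^k v = 0 for every generalised eigenvector v of λ).

  λ = 0: largest Jordan block has size 1, contributing (x − 0)
  λ = 3: largest Jordan block has size 1, contributing (x − 3)

So m_A(x) = x*(x - 3) = x^2 - 3*x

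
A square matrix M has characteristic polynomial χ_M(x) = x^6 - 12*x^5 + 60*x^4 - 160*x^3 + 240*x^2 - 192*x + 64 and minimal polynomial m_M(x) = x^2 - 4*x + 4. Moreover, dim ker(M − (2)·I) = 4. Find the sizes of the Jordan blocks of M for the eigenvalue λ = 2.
Block sizes for λ = 2: [2, 2, 1, 1]

Step 1 — from the characteristic polynomial, algebraic multiplicity of λ = 2 is 6. From dim ker(M − (2)·I) = 4, there are exactly 4 Jordan blocks for λ = 2.
Step 2 — from the minimal polynomial, the factor (x − 2)^2 tells us the largest block for λ = 2 has size 2.
Step 3 — with total size 6, 4 blocks, and largest block 2, the block sizes (in nonincreasing order) are [2, 2, 1, 1].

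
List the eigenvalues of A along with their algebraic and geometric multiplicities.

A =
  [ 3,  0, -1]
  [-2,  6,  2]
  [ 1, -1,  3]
λ = 4: alg = 3, geom = 1

Step 1 — factor the characteristic polynomial to read off the algebraic multiplicities:
  χ_A(x) = (x - 4)^3

Step 2 — compute geometric multiplicities via the rank-nullity identity g(λ) = n − rank(A − λI):
  rank(A − (4)·I) = 2, so dim ker(A − (4)·I) = n − 2 = 1

Summary:
  λ = 4: algebraic multiplicity = 3, geometric multiplicity = 1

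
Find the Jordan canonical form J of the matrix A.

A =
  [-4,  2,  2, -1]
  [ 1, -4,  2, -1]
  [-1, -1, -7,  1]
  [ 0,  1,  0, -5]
J_3(-5) ⊕ J_1(-5)

The characteristic polynomial is
  det(x·I − A) = x^4 + 20*x^3 + 150*x^2 + 500*x + 625 = (x + 5)^4

Eigenvalues and multiplicities (the geometric multiplicity of λ is n − rank(A − λI), which equals the number of Jordan blocks for λ):
  λ = -5: algebraic multiplicity = 4, geometric multiplicity = 2

Determining the block sizes for each eigenvalue:
  λ = -5: with am = 4 and gm = 2, the partition is not yet determined (e.g. several partitions of 4 into 2 parts exist). Let N = A − (-5)·I. Computing rank(N^1) = 2, rank(N^2) = 1, rank(N^3) = 0; the number of blocks of size ≥ j is rank(N^{j−1}) − rank(N^j), giving [2, 1, 1]. So we have 1 block(s) of size 3, 1 block(s) of size 1 → block sizes [3, 1]

Assembling the blocks gives a Jordan form
J =
  [-5,  1,  0,  0]
  [ 0, -5,  1,  0]
  [ 0,  0, -5,  0]
  [ 0,  0,  0, -5]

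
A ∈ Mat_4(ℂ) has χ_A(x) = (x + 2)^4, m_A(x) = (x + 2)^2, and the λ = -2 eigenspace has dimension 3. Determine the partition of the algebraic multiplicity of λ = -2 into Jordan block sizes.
Block sizes for λ = -2: [2, 1, 1]

Step 1 — from the characteristic polynomial, algebraic multiplicity of λ = -2 is 4. From dim ker(A − (-2)·I) = 3, there are exactly 3 Jordan blocks for λ = -2.
Step 2 — from the minimal polynomial, the factor (x + 2)^2 tells us the largest block for λ = -2 has size 2.
Step 3 — with total size 4, 3 blocks, and largest block 2, the block sizes (in nonincreasing order) are [2, 1, 1].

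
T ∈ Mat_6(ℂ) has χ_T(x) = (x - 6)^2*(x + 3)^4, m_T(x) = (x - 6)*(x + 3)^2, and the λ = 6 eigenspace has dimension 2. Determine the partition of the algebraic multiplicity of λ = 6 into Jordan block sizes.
Block sizes for λ = 6: [1, 1]

Step 1 — from the characteristic polynomial, algebraic multiplicity of λ = 6 is 2. From dim ker(T − (6)·I) = 2, there are exactly 2 Jordan blocks for λ = 6.
Step 2 — from the minimal polynomial, the factor (x − 6) tells us the largest block for λ = 6 has size 1.
Step 3 — with total size 2, 2 blocks, and largest block 1, the block sizes (in nonincreasing order) are [1, 1].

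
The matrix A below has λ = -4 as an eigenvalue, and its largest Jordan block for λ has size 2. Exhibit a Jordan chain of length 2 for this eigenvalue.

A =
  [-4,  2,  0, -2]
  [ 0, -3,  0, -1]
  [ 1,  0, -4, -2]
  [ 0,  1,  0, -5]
A Jordan chain for λ = -4 of length 2:
v_1 = (0, 0, 1, 0)ᵀ
v_2 = (1, 0, 0, 0)ᵀ

Let N = A − (-4)·I. We want v_2 with N^2 v_2 = 0 but N^1 v_2 ≠ 0; then v_{j-1} := N · v_j for j = 2, …, 2.

Pick v_2 = (1, 0, 0, 0)ᵀ.
Then v_1 = N · v_2 = (0, 0, 1, 0)ᵀ.

Sanity check: (A − (-4)·I) v_1 = (0, 0, 0, 0)ᵀ = 0. ✓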